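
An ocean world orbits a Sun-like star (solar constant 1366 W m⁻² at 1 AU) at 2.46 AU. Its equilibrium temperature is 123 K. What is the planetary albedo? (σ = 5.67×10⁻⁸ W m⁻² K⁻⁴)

A ≈ 0.77

Flux at 2.46 AU: S = 1366/2.46² = 226 W m⁻².
From T_eq⁴ = S(1−A)/(4σ): 1−A = 4σT_eq⁴/S.
1−A = 4 × 5.67×10⁻⁸ × (123)⁴ / 226 = 0.230.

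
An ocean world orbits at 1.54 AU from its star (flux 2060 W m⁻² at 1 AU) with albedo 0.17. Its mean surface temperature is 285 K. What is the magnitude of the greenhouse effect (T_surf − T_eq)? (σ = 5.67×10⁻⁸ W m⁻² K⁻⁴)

S = 2060/1.54² = 868.6 W m⁻².
T_eq = [S(1−A)/(4σ)]^(1/4) = [868.6×0.83/(4×5.67×10⁻⁸)]^(1/4) = 237.4 K.
ΔT = T_surf − T_eq = 285 − 237.4.

ΔT ≈ 47.6 K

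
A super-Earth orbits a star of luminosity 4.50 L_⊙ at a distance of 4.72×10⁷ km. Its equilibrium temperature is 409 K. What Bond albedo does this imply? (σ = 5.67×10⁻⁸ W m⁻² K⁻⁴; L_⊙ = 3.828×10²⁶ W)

d = 4.72×10⁷ km = 4.72×10¹⁰ m.
L = 4.50 × 3.828×10²⁶ = 1.72×10²⁷ W.
Flux: S = L/(4πd²) = 1.72×10²⁷/(4π×(4.72×10¹⁰)²) = 6.15×10⁴ W m⁻².
From T_eq⁴ = S(1−A)/(4σ): 1−A = 4σT_eq⁴/S.
1−A = 4 × 5.67×10⁻⁸ × (409)⁴ / 6.15×10⁴ = 0.103.

A ≈ 0.90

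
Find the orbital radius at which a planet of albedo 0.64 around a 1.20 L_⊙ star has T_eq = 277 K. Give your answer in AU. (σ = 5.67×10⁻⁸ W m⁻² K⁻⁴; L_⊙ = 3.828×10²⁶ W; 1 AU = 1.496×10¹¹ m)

L = 1.20 × 3.828×10²⁶ = 4.59×10²⁶ W.
From T_eq⁴ = L(1−A)/(16πσd²): d = √[L(1−A)/(16πσT_eq⁴)].
d = √[4.59×10²⁶ × 0.36 / (16π × 5.67×10⁻⁸ × (277)⁴)] = 9.93×10¹⁰ m = 0.664 AU.

d ≈ 0.664 AU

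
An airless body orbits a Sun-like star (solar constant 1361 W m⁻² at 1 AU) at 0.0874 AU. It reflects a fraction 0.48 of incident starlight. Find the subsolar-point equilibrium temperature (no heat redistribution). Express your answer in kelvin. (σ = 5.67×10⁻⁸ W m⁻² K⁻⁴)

Flux at 0.0874 AU: S = 1361/0.0874² = 1.78×10⁵ W m⁻².
At the subsolar point the surface absorbs S(1−A) and emits σT⁴ per unit area — no factor of 4, since only the local patch is in balance.
T = [1.78×10⁵ × 0.52 / 5.67×10⁻⁸]^(1/4) = (1.63×10¹²)^(1/4) = 1130 K.

T_ss ≈ 1130 K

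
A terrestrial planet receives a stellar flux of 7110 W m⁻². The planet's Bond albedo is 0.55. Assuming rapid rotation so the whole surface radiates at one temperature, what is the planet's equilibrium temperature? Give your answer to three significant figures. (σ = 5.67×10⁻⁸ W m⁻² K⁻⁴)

T_eq ≈ 345 K

Energy balance: absorbed = emitted ⇒ πR²·S(1−A) = 4πR²·σT_eq⁴, so T_eq⁴ = S(1−A)/(4σ).
T_eq = [7110 × 0.45 / (4 × 5.67×10⁻⁸)]^(1/4) = (1.41×10¹⁰)^(1/4) = 345 K.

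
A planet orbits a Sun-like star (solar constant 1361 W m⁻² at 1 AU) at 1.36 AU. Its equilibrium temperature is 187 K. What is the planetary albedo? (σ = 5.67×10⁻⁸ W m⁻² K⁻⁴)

A ≈ 0.62

Flux at 1.36 AU: S = 1361/1.36² = 736 W m⁻².
From T_eq⁴ = S(1−A)/(4σ): 1−A = 4σT_eq⁴/S.
1−A = 4 × 5.67×10⁻⁸ × (187)⁴ / 736 = 0.377.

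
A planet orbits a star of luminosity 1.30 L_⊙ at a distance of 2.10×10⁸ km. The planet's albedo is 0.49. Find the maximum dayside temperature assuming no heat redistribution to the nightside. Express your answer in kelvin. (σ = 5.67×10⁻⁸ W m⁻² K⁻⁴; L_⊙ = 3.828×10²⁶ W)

T_ss ≈ 300 K

d = 2.10×10⁸ km = 2.10×10¹¹ m.
L = 1.30 × 3.828×10²⁶ = 4.98×10²⁶ W.
Flux: S = L/(4πd²) = 4.98×10²⁶/(4π×(2.10×10¹¹)²) = 898 W m⁻².
With no redistribution each surface element balances locally: S(1−A) = σT⁴.
T = [898 × 0.51 / 5.67×10⁻⁸]^(1/4) = (8.08×10⁹)^(1/4) = 300 K.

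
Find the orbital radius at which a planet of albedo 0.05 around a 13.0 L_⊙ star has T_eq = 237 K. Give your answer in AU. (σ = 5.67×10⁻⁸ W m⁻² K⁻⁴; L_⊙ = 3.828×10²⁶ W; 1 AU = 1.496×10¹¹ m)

d ≈ 4.85 AU

L = 13.0 × 3.828×10²⁶ = 4.98×10²⁷ W.
From T_eq⁴ = L(1−A)/(16πσd²): d = √[L(1−A)/(16πσT_eq⁴)].
d = √[4.98×10²⁷ × 0.95 / (16π × 5.67×10⁻⁸ × (237)⁴)] = 7.25×10¹¹ m = 4.85 AU.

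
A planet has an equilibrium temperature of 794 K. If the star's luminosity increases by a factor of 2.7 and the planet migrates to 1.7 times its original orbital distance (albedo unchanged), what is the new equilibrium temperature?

T_eq ∝ L^(1/4) · d^(−1/2).
T′ = 794 × 2.7^(1/4) / 1.7^(1/2) = 781 K.

T_eq ≈ 781 K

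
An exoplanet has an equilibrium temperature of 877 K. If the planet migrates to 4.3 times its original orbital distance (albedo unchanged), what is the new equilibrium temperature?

T_eq ≈ 423 K

T_eq ∝ L^(1/4) · d^(−1/2).
T′ = 877 / 4.3^(1/2) = 423 K.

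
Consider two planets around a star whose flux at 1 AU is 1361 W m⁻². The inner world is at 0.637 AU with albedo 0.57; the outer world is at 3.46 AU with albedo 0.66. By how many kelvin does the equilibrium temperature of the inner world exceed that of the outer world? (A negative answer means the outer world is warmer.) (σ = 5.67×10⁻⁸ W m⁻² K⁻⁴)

ΔT ≈ 168.1 K

T_eq = [S₀(1−A)/(4σd²)]^(1/4), so T ∝ (1−A)^(1/4) / √d.
T₁ = [1361×0.43/(4×5.67×10⁻⁸×0.637²)]^(1/4) = 282.39 K.
T₂ = [1361×0.34/(4×5.67×10⁻⁸×3.46²)]^(1/4) = 114.26 K.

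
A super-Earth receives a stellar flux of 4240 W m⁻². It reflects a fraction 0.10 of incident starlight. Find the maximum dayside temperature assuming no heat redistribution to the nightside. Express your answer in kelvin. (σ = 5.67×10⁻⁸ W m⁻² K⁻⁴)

With no redistribution each surface element balances locally: S(1−A) = σT⁴.
T = [4240 × 0.90 / 5.67×10⁻⁸]^(1/4) = (6.73×10¹⁰)^(1/4) = 509 K.

T_ss ≈ 509 K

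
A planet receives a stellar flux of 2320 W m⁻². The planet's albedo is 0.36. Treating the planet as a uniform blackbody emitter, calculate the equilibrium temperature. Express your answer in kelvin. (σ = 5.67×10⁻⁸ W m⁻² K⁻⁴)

T_eq ≈ 284 K

Energy balance: absorbed = emitted ⇒ πR²·S(1−A) = 4πR²·σT_eq⁴, so T_eq⁴ = S(1−A)/(4σ).
T_eq = [2320 × 0.64 / (4 × 5.67×10⁻⁸)]^(1/4) = (6.55×10⁹)^(1/4) = 284 K.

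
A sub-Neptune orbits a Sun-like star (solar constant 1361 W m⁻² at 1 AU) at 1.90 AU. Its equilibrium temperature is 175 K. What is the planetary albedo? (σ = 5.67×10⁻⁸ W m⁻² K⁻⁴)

A ≈ 0.44

Flux at 1.90 AU: S = 1361/1.90² = 377 W m⁻².
From T_eq⁴ = S(1−A)/(4σ): 1−A = 4σT_eq⁴/S.
1−A = 4 × 5.67×10⁻⁸ × (175)⁴ / 377 = 0.564.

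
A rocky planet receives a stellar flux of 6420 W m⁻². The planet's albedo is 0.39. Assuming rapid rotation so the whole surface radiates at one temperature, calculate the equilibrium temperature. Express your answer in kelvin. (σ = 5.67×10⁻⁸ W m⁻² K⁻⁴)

T_eq ≈ 362 K

Energy balance: absorbed = emitted ⇒ πR²·S(1−A) = 4πR²·σT_eq⁴, so T_eq⁴ = S(1−A)/(4σ).
T_eq = [6420 × 0.61 / (4 × 5.67×10⁻⁸)]^(1/4) = (1.73×10¹⁰)^(1/4) = 362 K.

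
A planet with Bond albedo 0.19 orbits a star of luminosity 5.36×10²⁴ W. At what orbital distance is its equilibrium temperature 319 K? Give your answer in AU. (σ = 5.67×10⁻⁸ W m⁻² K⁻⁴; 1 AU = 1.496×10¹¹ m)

d ≈ 0.0811 AU

From T_eq⁴ = L(1−A)/(16πσd²): d = √[L(1−A)/(16πσT_eq⁴)].
d = √[5.36×10²⁴ × 0.81 / (16π × 5.67×10⁻⁸ × (319)⁴)] = 1.21×10¹⁰ m = 0.0811 AU.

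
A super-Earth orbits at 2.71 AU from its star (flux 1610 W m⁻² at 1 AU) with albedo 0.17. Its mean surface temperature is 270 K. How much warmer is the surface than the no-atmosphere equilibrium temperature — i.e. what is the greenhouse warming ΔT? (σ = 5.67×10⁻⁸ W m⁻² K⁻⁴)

ΔT ≈ 101.7 K

S = 1610/2.71² = 219.2 W m⁻².
T_eq = [S(1−A)/(4σ)]^(1/4) = [219.2×0.83/(4×5.67×10⁻⁸)]^(1/4) = 168.3 K.
ΔT = T_surf − T_eq = 270 − 168.3.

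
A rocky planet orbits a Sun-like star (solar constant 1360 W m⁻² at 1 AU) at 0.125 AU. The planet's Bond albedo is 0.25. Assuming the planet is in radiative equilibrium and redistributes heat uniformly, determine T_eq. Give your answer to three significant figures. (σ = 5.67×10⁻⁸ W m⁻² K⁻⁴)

T_eq ≈ 732 K

Flux at 0.125 AU: S = 1360/0.125² = 8.70×10⁴ W m⁻².
Energy balance: absorbed = emitted ⇒ πR²·S(1−A) = 4πR²·σT_eq⁴, so T_eq⁴ = S(1−A)/(4σ).
T_eq = [8.70×10⁴ × 0.75 / (4 × 5.67×10⁻⁸)]^(1/4) = (2.88×10¹¹)^(1/4) = 732 K.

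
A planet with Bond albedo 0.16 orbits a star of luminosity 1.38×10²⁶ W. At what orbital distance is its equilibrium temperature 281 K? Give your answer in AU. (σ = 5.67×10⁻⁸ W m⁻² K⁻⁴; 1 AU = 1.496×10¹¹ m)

d ≈ 0.540 AU

From T_eq⁴ = L(1−A)/(16πσd²): d = √[L(1−A)/(16πσT_eq⁴)].
d = √[1.38×10²⁶ × 0.84 / (16π × 5.67×10⁻⁸ × (281)⁴)] = 8.08×10¹⁰ m = 0.540 AU.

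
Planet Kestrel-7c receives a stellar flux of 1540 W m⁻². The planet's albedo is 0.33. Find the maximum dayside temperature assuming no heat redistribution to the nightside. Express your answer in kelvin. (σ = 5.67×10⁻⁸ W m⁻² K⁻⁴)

With no redistribution each surface element balances locally: S(1−A) = σT⁴.
T = [1540 × 0.67 / 5.67×10⁻⁸]^(1/4) = (1.82×10¹⁰)^(1/4) = 367 K.

T_ss ≈ 367 K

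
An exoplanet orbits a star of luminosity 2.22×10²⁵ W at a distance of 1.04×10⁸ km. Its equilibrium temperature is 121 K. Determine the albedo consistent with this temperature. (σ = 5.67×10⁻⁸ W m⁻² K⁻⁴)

d = 1.04×10⁸ km = 1.04×10¹¹ m.
Flux: S = L/(4πd²) = 2.22×10²⁵/(4π×(1.04×10¹¹)²) = 163 W m⁻².
From T_eq⁴ = S(1−A)/(4σ): 1−A = 4σT_eq⁴/S.
1−A = 4 × 5.67×10⁻⁸ × (121)⁴ / 163 = 0.298.

A ≈ 0.70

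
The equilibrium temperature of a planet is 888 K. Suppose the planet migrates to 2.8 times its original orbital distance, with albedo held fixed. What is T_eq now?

T_eq ≈ 531 K

T_eq ∝ L^(1/4) · d^(−1/2).
T′ = 888 / 2.8^(1/2) = 531 K.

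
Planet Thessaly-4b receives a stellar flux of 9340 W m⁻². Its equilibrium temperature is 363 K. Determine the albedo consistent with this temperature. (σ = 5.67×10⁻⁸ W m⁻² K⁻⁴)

From T_eq⁴ = S(1−A)/(4σ): 1−A = 4σT_eq⁴/S.
1−A = 4 × 5.67×10⁻⁸ × (363)⁴ / 9340 = 0.422.

A ≈ 0.58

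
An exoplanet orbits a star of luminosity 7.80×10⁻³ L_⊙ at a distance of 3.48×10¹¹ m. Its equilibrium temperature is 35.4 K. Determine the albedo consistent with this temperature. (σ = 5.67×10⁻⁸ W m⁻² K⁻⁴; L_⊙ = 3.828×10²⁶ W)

L = 7.80×10⁻³ × 3.828×10²⁶ = 2.99×10²⁴ W.
Flux: S = L/(4πd²) = 2.99×10²⁴/(4π×(3.48×10¹¹)²) = 1.96 W m⁻².
From T_eq⁴ = S(1−A)/(4σ): 1−A = 4σT_eq⁴/S.
1−A = 4 × 5.67×10⁻⁸ × (35.4)⁴ / 1.96 = 0.182.

A ≈ 0.82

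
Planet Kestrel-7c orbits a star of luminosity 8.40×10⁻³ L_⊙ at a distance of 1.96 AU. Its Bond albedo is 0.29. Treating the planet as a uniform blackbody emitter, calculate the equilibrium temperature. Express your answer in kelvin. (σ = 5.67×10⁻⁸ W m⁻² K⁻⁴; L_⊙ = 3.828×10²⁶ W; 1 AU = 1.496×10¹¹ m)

d = 1.96 AU = 2.93×10¹¹ m.
L = 8.40×10⁻³ × 3.828×10²⁶ = 3.22×10²⁴ W.
Flux: S = L/(4πd²) = 3.22×10²⁴/(4π×(2.93×10¹¹)²) = 2.98 W m⁻².
Energy balance: absorbed = emitted ⇒ πR²·S(1−A) = 4πR²·σT_eq⁴, so T_eq⁴ = S(1−A)/(4σ).
T_eq = [2.98 × 0.71 / (4 × 5.67×10⁻⁸)]^(1/4) = (9.32×10⁶)^(1/4) = 55.2 K.

T_eq ≈ 55.2 K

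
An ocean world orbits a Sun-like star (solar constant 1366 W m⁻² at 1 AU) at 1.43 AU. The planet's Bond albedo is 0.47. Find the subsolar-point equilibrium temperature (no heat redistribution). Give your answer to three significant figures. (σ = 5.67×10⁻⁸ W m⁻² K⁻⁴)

T_ss ≈ 281 K

Flux at 1.43 AU: S = 1366/1.43² = 668 W m⁻².
At the subsolar point the surface absorbs S(1−A) and emits σT⁴ per unit area — no factor of 4, since only the local patch is in balance.
T = [668 × 0.53 / 5.67×10⁻⁸]^(1/4) = (6.24×10⁹)^(1/4) = 281 K.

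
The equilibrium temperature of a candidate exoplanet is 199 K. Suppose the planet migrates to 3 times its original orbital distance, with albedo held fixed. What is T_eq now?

T_eq ≈ 115 K

T_eq ∝ L^(1/4) · d^(−1/2).
T′ = 199 / 3^(1/2) = 115 K.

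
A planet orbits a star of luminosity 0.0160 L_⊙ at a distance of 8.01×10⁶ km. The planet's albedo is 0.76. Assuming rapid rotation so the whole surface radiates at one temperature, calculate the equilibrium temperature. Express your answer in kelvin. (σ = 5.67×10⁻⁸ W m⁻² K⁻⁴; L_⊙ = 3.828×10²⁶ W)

T_eq ≈ 299 K

d = 8.01×10⁶ km = 8.01×10⁹ m.
L = 0.0160 × 3.828×10²⁶ = 6.12×10²⁴ W.
Flux: S = L/(4πd²) = 6.12×10²⁴/(4π×(8.01×10⁹)²) = 7600 W m⁻².
Energy balance: absorbed = emitted ⇒ πR²·S(1−A) = 4πR²·σT_eq⁴, so T_eq⁴ = S(1−A)/(4σ).
T_eq = [7600 × 0.24 / (4 × 5.67×10⁻⁸)]^(1/4) = (8.04×10⁹)^(1/4) = 299 K.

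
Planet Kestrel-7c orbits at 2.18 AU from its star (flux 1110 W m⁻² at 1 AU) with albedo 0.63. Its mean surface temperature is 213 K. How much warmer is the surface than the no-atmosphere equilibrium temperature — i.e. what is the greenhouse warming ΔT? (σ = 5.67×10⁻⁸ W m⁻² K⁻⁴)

ΔT ≈ 73.3 K

S = 1110/2.18² = 233.6 W m⁻².
T_eq = [S(1−A)/(4σ)]^(1/4) = [233.6×0.37/(4×5.67×10⁻⁸)]^(1/4) = 139.7 K.
ΔT = T_surf − T_eq = 213 − 139.7.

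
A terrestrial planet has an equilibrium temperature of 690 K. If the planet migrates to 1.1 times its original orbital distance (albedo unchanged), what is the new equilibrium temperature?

T_eq ∝ L^(1/4) · d^(−1/2).
T′ = 690 / 1.1^(1/2) = 658 K.

T_eq ≈ 658 K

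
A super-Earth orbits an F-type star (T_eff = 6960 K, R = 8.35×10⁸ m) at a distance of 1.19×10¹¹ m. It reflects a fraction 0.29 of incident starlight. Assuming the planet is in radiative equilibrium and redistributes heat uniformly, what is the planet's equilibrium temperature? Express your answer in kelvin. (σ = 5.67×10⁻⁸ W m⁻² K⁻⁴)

T_eq ≈ 378 K

L = 4πR_⋆²σT_⋆⁴ = 4π(8.35×10⁸)² × 5.67×10⁻⁸ × (6960)⁴ = 1.17×10²⁷ W.
S = L/(4πd²) = 6550 W m⁻².
Energy balance: absorbed = emitted ⇒ πR²·S(1−A) = 4πR²·σT_eq⁴, so T_eq⁴ = S(1−A)/(4σ).
T_eq = [6550 × 0.71 / (4 × 5.67×10⁻⁸)]^(1/4) = (2.05×10¹⁰)^(1/4) = 378 K.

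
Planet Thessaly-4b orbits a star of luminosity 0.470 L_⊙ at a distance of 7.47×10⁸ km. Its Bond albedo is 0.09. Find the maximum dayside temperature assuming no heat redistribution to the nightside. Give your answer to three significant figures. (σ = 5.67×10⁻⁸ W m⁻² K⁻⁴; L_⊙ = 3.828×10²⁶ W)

T_ss ≈ 142 K

d = 7.47×10⁸ km = 7.47×10¹¹ m.
L = 0.470 × 3.828×10²⁶ = 1.80×10²⁶ W.
Flux: S = L/(4πd²) = 1.80×10²⁶/(4π×(7.47×10¹¹)²) = 25.7 W m⁻².
With no redistribution each surface element balances locally: S(1−A) = σT⁴.
T = [25.7 × 0.91 / 5.67×10⁻⁸]^(1/4) = (4.12×10⁸)^(1/4) = 142 K.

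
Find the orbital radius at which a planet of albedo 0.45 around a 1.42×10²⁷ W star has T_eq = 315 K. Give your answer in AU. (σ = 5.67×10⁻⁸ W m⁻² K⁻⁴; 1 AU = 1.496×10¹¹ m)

From T_eq⁴ = L(1−A)/(16πσd²): d = √[L(1−A)/(16πσT_eq⁴)].
d = √[1.42×10²⁷ × 0.55 / (16π × 5.67×10⁻⁸ × (315)⁴)] = 1.67×10¹¹ m = 1.12 AU.

d ≈ 1.12 AU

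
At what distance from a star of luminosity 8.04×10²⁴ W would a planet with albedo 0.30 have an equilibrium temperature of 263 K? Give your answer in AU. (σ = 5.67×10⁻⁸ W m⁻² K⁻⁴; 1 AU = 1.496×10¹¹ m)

From T_eq⁴ = L(1−A)/(16πσd²): d = √[L(1−A)/(16πσT_eq⁴)].
d = √[8.04×10²⁴ × 0.70 / (16π × 5.67×10⁻⁸ × (263)⁴)] = 2.03×10¹⁰ m = 0.136 AU.

d ≈ 0.136 AU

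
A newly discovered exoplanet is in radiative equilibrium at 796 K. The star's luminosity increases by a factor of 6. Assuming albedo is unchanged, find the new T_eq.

T_eq ≈ 1250 K

T_eq ∝ L^(1/4) · d^(−1/2).
T′ = 796 × 6^(1/4) = 1250 K.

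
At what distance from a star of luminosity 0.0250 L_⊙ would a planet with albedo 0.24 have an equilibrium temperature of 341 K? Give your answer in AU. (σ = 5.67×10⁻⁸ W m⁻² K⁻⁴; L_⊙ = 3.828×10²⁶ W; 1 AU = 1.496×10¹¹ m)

d ≈ 0.0918 AU

L = 0.0250 × 3.828×10²⁶ = 9.57×10²⁴ W.
From T_eq⁴ = L(1−A)/(16πσd²): d = √[L(1−A)/(16πσT_eq⁴)].
d = √[9.57×10²⁴ × 0.76 / (16π × 5.67×10⁻⁸ × (341)⁴)] = 1.37×10¹⁰ m = 0.0918 AU.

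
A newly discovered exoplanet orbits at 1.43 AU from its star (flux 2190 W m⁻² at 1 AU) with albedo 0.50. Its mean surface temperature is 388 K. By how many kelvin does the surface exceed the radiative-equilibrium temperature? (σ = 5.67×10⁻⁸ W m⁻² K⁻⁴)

ΔT ≈ 167.6 K

S = 2190/1.43² = 1071 W m⁻².
T_eq = [S(1−A)/(4σ)]^(1/4) = [1071×0.50/(4×5.67×10⁻⁸)]^(1/4) = 220.4 K.
ΔT = T_surf − T_eq = 388 − 220.4.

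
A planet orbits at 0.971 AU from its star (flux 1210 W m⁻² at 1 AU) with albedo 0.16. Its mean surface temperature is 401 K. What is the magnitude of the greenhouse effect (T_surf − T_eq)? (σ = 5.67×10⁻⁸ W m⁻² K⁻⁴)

S = 1210/0.971² = 1283 W m⁻².
T_eq = [S(1−A)/(4σ)]^(1/4) = [1283×0.84/(4×5.67×10⁻⁸)]^(1/4) = 262.6 K.
ΔT = T_surf − T_eq = 401 − 262.6.

ΔT ≈ 138.4 K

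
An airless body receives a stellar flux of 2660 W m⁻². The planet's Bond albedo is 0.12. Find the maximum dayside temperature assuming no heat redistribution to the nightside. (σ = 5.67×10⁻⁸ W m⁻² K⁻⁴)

T_ss ≈ 451 K

With no redistribution each surface element balances locally: S(1−A) = σT⁴.
T = [2660 × 0.88 / 5.67×10⁻⁸]^(1/4) = (4.13×10¹⁰)^(1/4) = 451 K.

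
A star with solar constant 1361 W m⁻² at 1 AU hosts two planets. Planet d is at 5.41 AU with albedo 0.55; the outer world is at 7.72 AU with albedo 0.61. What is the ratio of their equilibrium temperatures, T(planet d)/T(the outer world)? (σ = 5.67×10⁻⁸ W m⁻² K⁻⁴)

T_eq = [S₀(1−A)/(4σd²)]^(1/4), so T ∝ (1−A)^(1/4) / √d.
T₁ = [1361×0.45/(4×5.67×10⁻⁸×5.41²)]^(1/4) = 98.01 K.
T₂ = [1361×0.39/(4×5.67×10⁻⁸×7.72²)]^(1/4) = 79.16 K.

T₁/T₂ ≈ 1.238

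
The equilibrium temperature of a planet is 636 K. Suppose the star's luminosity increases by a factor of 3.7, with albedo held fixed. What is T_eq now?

T_eq ≈ 882 K

T_eq ∝ L^(1/4) · d^(−1/2).
T′ = 636 × 3.7^(1/4) = 882 K.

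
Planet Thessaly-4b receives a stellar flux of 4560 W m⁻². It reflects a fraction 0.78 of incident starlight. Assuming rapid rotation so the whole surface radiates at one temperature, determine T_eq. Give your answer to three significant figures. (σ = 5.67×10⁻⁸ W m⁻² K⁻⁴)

T_eq ≈ 258 K

Energy balance: absorbed = emitted ⇒ πR²·S(1−A) = 4πR²·σT_eq⁴, so T_eq⁴ = S(1−A)/(4σ).
T_eq = [4560 × 0.22 / (4 × 5.67×10⁻⁸)]^(1/4) = (4.42×10⁹)^(1/4) = 258 K.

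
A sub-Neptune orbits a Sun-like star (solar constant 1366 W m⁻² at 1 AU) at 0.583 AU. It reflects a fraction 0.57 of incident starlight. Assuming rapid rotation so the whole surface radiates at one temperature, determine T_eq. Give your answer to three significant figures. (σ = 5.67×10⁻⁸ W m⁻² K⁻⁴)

Flux at 0.583 AU: S = 1366/0.583² = 4020 W m⁻².
Energy balance: absorbed = emitted ⇒ πR²·S(1−A) = 4πR²·σT_eq⁴, so T_eq⁴ = S(1−A)/(4σ).
T_eq = [4020 × 0.43 / (4 × 5.67×10⁻⁸)]^(1/4) = (7.62×10⁹)^(1/4) = 295 K.

T_eq ≈ 295 K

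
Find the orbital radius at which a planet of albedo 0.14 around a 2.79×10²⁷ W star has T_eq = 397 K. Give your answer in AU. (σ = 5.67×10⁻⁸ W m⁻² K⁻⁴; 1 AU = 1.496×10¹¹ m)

d ≈ 1.23 AU

From T_eq⁴ = L(1−A)/(16πσd²): d = √[L(1−A)/(16πσT_eq⁴)].
d = √[2.79×10²⁷ × 0.86 / (16π × 5.67×10⁻⁸ × (397)⁴)] = 1.84×10¹¹ m = 1.23 AU.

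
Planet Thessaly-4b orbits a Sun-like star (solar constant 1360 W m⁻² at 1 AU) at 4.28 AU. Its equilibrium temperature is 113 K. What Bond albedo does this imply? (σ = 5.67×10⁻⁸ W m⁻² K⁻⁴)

Flux at 4.28 AU: S = 1360/4.28² = 74.2 W m⁻².
From T_eq⁴ = S(1−A)/(4σ): 1−A = 4σT_eq⁴/S.
1−A = 4 × 5.67×10⁻⁸ × (113)⁴ / 74.2 = 0.498.

A ≈ 0.50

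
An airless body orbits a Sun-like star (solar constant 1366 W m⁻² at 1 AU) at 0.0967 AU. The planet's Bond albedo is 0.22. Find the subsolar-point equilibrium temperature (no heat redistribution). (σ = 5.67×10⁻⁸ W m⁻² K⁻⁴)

Flux at 0.0967 AU: S = 1366/0.0967² = 1.46×10⁵ W m⁻².
At the subsolar point the surface absorbs S(1−A) and emits σT⁴ per unit area — no factor of 4, since only the local patch is in balance.
T = [1.46×10⁵ × 0.78 / 5.67×10⁻⁸]^(1/4) = (2.01×10¹²)^(1/4) = 1190 K.

T_ss ≈ 1190 K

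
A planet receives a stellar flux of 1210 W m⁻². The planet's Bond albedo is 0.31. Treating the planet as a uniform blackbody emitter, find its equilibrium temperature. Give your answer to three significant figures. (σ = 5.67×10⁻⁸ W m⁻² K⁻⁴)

Energy balance: absorbed = emitted ⇒ πR²·S(1−A) = 4πR²·σT_eq⁴, so T_eq⁴ = S(1−A)/(4σ).
T_eq = [1210 × 0.69 / (4 × 5.67×10⁻⁸)]^(1/4) = (3.68×10⁹)^(1/4) = 246 K.

T_eq ≈ 246 K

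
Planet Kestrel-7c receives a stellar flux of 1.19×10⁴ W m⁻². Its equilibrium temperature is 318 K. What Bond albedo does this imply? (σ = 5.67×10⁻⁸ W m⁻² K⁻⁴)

A ≈ 0.81

From T_eq⁴ = S(1−A)/(4σ): 1−A = 4σT_eq⁴/S.
1−A = 4 × 5.67×10⁻⁸ × (318)⁴ / 1.19×10⁴ = 0.195.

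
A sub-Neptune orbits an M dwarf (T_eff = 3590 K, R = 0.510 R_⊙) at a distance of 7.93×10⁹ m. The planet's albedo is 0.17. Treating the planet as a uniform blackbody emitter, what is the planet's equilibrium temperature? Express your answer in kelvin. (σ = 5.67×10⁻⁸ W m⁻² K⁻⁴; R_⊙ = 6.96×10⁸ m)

R_⋆ = 0.510 × 6.96×10⁸ = 3.55×10⁸ m.
L = 4πR_⋆²σT_⋆⁴ = 4π(3.55×10⁸)² × 5.67×10⁻⁸ × (3590)⁴ = 1.49×10²⁵ W.
S = L/(4πd²) = 1.89×10⁴ W m⁻².
Energy balance: absorbed = emitted ⇒ πR²·S(1−A) = 4πR²·σT_eq⁴, so T_eq⁴ = S(1−A)/(4σ).
T_eq = [1.89×10⁴ × 0.83 / (4 × 5.67×10⁻⁸)]^(1/4) = (6.91×10¹⁰)^(1/4) = 513 K.

T_eq ≈ 513 K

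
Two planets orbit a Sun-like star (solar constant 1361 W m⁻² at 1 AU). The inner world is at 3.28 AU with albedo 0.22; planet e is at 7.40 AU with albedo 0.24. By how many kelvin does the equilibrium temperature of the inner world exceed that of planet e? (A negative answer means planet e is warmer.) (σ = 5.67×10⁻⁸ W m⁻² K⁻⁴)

T_eq = [S₀(1−A)/(4σd²)]^(1/4), so T ∝ (1−A)^(1/4) / √d.
T₁ = [1361×0.78/(4×5.67×10⁻⁸×3.28²)]^(1/4) = 144.42 K.
T₂ = [1361×0.76/(4×5.67×10⁻⁸×7.40²)]^(1/4) = 95.53 K.

ΔT ≈ 48.9 K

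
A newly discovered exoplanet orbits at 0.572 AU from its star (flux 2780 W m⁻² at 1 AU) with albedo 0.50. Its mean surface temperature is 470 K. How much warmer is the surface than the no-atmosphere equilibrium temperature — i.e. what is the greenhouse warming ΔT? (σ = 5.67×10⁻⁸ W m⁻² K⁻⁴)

ΔT ≈ 100.0 K

S = 2780/0.572² = 8497 W m⁻².
T_eq = [S(1−A)/(4σ)]^(1/4) = [8497×0.50/(4×5.67×10⁻⁸)]^(1/4) = 370.0 K.
ΔT = T_surf − T_eq = 470 − 370.0.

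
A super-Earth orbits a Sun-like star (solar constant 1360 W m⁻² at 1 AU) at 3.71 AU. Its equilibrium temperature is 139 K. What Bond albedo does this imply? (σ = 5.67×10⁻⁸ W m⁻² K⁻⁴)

A ≈ 0.14

Flux at 3.71 AU: S = 1360/3.71² = 98.8 W m⁻².
From T_eq⁴ = S(1−A)/(4σ): 1−A = 4σT_eq⁴/S.
1−A = 4 × 5.67×10⁻⁸ × (139)⁴ / 98.8 = 0.857.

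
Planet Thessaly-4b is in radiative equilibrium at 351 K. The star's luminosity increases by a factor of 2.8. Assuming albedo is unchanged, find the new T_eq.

T_eq ≈ 454 K

T_eq ∝ L^(1/4) · d^(−1/2).
T′ = 351 × 2.8^(1/4) = 454 K.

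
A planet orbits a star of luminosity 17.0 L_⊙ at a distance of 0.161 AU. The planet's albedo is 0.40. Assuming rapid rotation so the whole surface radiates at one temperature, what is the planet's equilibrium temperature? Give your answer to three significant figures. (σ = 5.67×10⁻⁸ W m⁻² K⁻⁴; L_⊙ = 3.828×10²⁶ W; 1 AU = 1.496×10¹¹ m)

d = 0.161 AU = 2.41×10¹⁰ m.
L = 17.0 × 3.828×10²⁶ = 6.51×10²⁷ W.
Flux: S = L/(4πd²) = 6.51×10²⁷/(4π×(2.41×10¹⁰)²) = 8.93×10⁵ W m⁻².
Energy balance: absorbed = emitted ⇒ πR²·S(1−A) = 4πR²·σT_eq⁴, so T_eq⁴ = S(1−A)/(4σ).
T_eq = [8.93×10⁵ × 0.60 / (4 × 5.67×10⁻⁸)]^(1/4) = (2.36×10¹²)^(1/4) = 1240 K.

T_eq ≈ 1240 K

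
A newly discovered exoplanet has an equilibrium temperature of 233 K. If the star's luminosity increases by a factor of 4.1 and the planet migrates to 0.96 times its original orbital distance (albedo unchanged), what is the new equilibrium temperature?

T_eq ≈ 338 K

T_eq ∝ L^(1/4) · d^(−1/2).
T′ = 233 × 4.1^(1/4) / 0.96^(1/2) = 338 K.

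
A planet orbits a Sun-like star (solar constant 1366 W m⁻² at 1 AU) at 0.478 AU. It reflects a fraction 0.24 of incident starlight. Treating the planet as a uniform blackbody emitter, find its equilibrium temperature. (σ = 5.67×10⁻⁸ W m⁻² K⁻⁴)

Flux at 0.478 AU: S = 1366/0.478² = 5980 W m⁻².
Energy balance: absorbed = emitted ⇒ πR²·S(1−A) = 4πR²·σT_eq⁴, so T_eq⁴ = S(1−A)/(4σ).
T_eq = [5980 × 0.76 / (4 × 5.67×10⁻⁸)]^(1/4) = (2.00×10¹⁰)^(1/4) = 376 K.

T_eq ≈ 376 K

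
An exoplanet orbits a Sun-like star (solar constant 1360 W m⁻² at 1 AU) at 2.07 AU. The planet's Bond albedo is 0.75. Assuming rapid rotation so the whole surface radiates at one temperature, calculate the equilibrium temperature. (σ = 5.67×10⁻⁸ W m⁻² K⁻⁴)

T_eq ≈ 137 K

Flux at 2.07 AU: S = 1360/2.07² = 317 W m⁻².
Energy balance: absorbed = emitted ⇒ πR²·S(1−A) = 4πR²·σT_eq⁴, so T_eq⁴ = S(1−A)/(4σ).
T_eq = [317 × 0.25 / (4 × 5.67×10⁻⁸)]^(1/4) = (3.50×10⁸)^(1/4) = 137 K.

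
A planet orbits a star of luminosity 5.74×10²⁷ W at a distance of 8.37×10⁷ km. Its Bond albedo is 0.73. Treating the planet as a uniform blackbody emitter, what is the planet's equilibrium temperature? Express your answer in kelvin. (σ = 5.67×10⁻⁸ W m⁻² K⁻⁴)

T_eq ≈ 528 K

d = 8.37×10⁷ km = 8.37×10¹⁰ m.
Flux: S = L/(4πd²) = 5.74×10²⁷/(4π×(8.37×10¹⁰)²) = 6.52×10⁴ W m⁻².
Energy balance: absorbed = emitted ⇒ πR²·S(1−A) = 4πR²·σT_eq⁴, so T_eq⁴ = S(1−A)/(4σ).
T_eq = [6.52×10⁴ × 0.27 / (4 × 5.67×10⁻⁸)]^(1/4) = (7.76×10¹⁰)^(1/4) = 528 K.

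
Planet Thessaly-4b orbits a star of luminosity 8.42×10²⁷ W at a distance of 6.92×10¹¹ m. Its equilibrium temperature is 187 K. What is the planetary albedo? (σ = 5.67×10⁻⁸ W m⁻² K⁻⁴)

Flux: S = L/(4πd²) = 8.42×10²⁷/(4π×(6.92×10¹¹)²) = 1400 W m⁻².
From T_eq⁴ = S(1−A)/(4σ): 1−A = 4σT_eq⁴/S.
1−A = 4 × 5.67×10⁻⁸ × (187)⁴ / 1400 = 0.198.

A ≈ 0.80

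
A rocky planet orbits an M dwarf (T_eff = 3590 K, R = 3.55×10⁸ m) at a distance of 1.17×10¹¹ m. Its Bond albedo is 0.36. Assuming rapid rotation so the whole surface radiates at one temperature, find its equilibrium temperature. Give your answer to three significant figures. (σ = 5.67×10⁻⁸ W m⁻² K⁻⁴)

T_eq ≈ 125 K

L = 4πR_⋆²σT_⋆⁴ = 4π(3.55×10⁸)² × 5.67×10⁻⁸ × (3590)⁴ = 1.49×10²⁵ W.
S = L/(4πd²) = 86.7 W m⁻².
Energy balance: absorbed = emitted ⇒ πR²·S(1−A) = 4πR²·σT_eq⁴, so T_eq⁴ = S(1−A)/(4σ).
T_eq = [86.7 × 0.64 / (4 × 5.67×10⁻⁸)]^(1/4) = (2.45×10⁸)^(1/4) = 125 K.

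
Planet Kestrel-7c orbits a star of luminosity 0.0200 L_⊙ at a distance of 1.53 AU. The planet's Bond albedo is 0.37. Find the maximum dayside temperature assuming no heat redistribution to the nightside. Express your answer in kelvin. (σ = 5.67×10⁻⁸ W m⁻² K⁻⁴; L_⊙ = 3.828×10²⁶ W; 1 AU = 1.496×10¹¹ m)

d = 1.53 AU = 2.29×10¹¹ m.
L = 0.0200 × 3.828×10²⁶ = 7.66×10²⁴ W.
Flux: S = L/(4πd²) = 7.66×10²⁴/(4π×(2.29×10¹¹)²) = 11.6 W m⁻².
With no redistribution each surface element balances locally: S(1−A) = σT⁴.
T = [11.6 × 0.63 / 5.67×10⁻⁸]^(1/4) = (1.29×10⁸)^(1/4) = 107 K.

T_ss ≈ 107 K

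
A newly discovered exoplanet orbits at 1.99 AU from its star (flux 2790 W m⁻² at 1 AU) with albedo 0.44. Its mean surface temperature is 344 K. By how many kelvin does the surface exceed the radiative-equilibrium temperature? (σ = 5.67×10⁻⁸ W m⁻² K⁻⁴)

ΔT ≈ 139.8 K

S = 2790/1.99² = 704.5 W m⁻².
T_eq = [S(1−A)/(4σ)]^(1/4) = [704.5×0.56/(4×5.67×10⁻⁸)]^(1/4) = 204.2 K.
ΔT = T_surf − T_eq = 344 − 204.2.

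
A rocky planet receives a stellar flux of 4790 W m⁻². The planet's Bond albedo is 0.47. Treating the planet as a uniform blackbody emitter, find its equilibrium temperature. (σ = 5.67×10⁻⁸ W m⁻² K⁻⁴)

T_eq ≈ 325 K

Energy balance: absorbed = emitted ⇒ πR²·S(1−A) = 4πR²·σT_eq⁴, so T_eq⁴ = S(1−A)/(4σ).
T_eq = [4790 × 0.53 / (4 × 5.67×10⁻⁸)]^(1/4) = (1.12×10¹⁰)^(1/4) = 325 K.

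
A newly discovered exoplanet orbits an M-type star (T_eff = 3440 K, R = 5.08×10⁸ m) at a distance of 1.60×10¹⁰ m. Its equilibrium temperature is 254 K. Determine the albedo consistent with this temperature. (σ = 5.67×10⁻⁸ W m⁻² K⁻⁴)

A ≈ 0.88

L = 4πR_⋆²σT_⋆⁴ = 4π(5.08×10⁸)² × 5.67×10⁻⁸ × (3440)⁴ = 2.57×10²⁵ W.
S = L/(4πd²) = 8000 W m⁻².
From T_eq⁴ = S(1−A)/(4σ): 1−A = 4σT_eq⁴/S.
1−A = 4 × 5.67×10⁻⁸ × (254)⁴ / 8000 = 0.118.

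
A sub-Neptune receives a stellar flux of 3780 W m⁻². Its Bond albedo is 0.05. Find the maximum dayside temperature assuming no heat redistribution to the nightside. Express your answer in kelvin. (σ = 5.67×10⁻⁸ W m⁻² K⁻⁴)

With no redistribution each surface element balances locally: S(1−A) = σT⁴.
T = [3780 × 0.95 / 5.67×10⁻⁸]^(1/4) = (6.33×10¹⁰)^(1/4) = 502 K.

T_ss ≈ 502 K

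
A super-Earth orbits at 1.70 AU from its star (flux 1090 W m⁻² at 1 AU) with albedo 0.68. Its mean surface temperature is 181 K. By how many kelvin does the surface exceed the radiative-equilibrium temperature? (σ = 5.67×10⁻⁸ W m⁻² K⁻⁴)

ΔT ≈ 29.1 K

S = 1090/1.70² = 377.2 W m⁻².
T_eq = [S(1−A)/(4σ)]^(1/4) = [377.2×0.32/(4×5.67×10⁻⁸)]^(1/4) = 151.9 K.
ΔT = T_surf − T_eq = 181 − 151.9.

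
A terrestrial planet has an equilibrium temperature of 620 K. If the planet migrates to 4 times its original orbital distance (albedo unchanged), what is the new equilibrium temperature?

T_eq ≈ 310 K

T_eq ∝ L^(1/4) · d^(−1/2).
T′ = 620 / 4^(1/2) = 310 K.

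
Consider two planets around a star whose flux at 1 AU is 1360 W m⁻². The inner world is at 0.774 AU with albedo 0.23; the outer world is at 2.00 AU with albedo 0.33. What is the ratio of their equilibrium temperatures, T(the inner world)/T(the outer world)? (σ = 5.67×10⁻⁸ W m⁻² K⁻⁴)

T_eq = [S₀(1−A)/(4σd²)]^(1/4), so T ∝ (1−A)^(1/4) / √d.
T₁ = [1360×0.77/(4×5.67×10⁻⁸×0.774²)]^(1/4) = 296.30 K.
T₂ = [1360×0.67/(4×5.67×10⁻⁸×2.00²)]^(1/4) = 178.02 K.

T₁/T₂ ≈ 1.664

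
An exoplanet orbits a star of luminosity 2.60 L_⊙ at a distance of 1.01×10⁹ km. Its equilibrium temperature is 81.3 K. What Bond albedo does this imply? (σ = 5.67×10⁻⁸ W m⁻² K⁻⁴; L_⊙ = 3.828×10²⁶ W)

A ≈ 0.87

d = 1.01×10⁹ km = 1.01×10¹² m.
L = 2.60 × 3.828×10²⁶ = 9.95×10²⁶ W.
Flux: S = L/(4πd²) = 9.95×10²⁶/(4π×(1.01×10¹²)²) = 77.6 W m⁻².
From T_eq⁴ = S(1−A)/(4σ): 1−A = 4σT_eq⁴/S.
1−A = 4 × 5.67×10⁻⁸ × (81.3)⁴ / 77.6 = 0.128.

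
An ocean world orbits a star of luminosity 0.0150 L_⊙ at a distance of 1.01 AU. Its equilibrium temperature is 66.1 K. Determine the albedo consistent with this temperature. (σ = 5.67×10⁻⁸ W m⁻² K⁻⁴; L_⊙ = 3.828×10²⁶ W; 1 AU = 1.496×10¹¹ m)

A ≈ 0.78

d = 1.01 AU = 1.51×10¹¹ m.
L = 0.0150 × 3.828×10²⁶ = 5.74×10²⁴ W.
Flux: S = L/(4πd²) = 5.74×10²⁴/(4π×(1.51×10¹¹)²) = 20.0 W m⁻².
From T_eq⁴ = S(1−A)/(4σ): 1−A = 4σT_eq⁴/S.
1−A = 4 × 5.67×10⁻⁸ × (66.1)⁴ / 20.0 = 0.216.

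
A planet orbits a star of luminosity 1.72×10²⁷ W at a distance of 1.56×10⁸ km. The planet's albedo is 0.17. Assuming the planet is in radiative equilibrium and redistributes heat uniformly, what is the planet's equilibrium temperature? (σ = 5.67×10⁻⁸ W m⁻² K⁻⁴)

T_eq ≈ 379 K

d = 1.56×10⁸ km = 1.56×10¹¹ m.
Flux: S = L/(4πd²) = 1.72×10²⁷/(4π×(1.56×10¹¹)²) = 5620 W m⁻².
Energy balance: absorbed = emitted ⇒ πR²·S(1−A) = 4πR²·σT_eq⁴, so T_eq⁴ = S(1−A)/(4σ).
T_eq = [5620 × 0.83 / (4 × 5.67×10⁻⁸)]^(1/4) = (2.06×10¹⁰)^(1/4) = 379 K.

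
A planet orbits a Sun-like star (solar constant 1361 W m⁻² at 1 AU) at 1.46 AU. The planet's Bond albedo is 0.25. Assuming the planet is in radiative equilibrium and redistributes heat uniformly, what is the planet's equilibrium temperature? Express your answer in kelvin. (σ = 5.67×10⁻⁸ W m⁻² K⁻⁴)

Flux at 1.46 AU: S = 1361/1.46² = 638 W m⁻².
Energy balance: absorbed = emitted ⇒ πR²·S(1−A) = 4πR²·σT_eq⁴, so T_eq⁴ = S(1−A)/(4σ).
T_eq = [638 × 0.75 / (4 × 5.67×10⁻⁸)]^(1/4) = (2.11×10⁹)^(1/4) = 214 K.

T_eq ≈ 214 K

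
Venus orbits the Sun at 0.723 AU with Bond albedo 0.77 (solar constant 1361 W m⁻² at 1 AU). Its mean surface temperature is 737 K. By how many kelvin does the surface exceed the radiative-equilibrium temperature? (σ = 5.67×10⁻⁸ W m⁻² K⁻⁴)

ΔT ≈ 510.3 K

S = 1361/0.723² = 2604 W m⁻².
T_eq = [S(1−A)/(4σ)]^(1/4) = [2604×0.23/(4×5.67×10⁻⁸)]^(1/4) = 226.7 K.
ΔT = T_surf − T_eq = 737 − 226.7.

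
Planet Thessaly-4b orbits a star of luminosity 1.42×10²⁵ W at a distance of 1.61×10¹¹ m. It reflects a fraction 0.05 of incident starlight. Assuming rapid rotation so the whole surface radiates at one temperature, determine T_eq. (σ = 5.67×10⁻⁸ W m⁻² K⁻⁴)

T_eq ≈ 116 K

Flux: S = L/(4πd²) = 1.42×10²⁵/(4π×(1.61×10¹¹)²) = 43.6 W m⁻².
Energy balance: absorbed = emitted ⇒ πR²·S(1−A) = 4πR²·σT_eq⁴, so T_eq⁴ = S(1−A)/(4σ).
T_eq = [43.6 × 0.95 / (4 × 5.67×10⁻⁸)]^(1/4) = (1.83×10⁸)^(1/4) = 116 K.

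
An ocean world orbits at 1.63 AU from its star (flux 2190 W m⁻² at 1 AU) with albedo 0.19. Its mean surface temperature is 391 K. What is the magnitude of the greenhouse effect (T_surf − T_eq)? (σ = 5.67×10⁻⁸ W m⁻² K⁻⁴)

S = 2190/1.63² = 824.3 W m⁻².
T_eq = [S(1−A)/(4σ)]^(1/4) = [824.3×0.81/(4×5.67×10⁻⁸)]^(1/4) = 232.9 K.
ΔT = T_surf − T_eq = 391 − 232.9.

ΔT ≈ 158.1 K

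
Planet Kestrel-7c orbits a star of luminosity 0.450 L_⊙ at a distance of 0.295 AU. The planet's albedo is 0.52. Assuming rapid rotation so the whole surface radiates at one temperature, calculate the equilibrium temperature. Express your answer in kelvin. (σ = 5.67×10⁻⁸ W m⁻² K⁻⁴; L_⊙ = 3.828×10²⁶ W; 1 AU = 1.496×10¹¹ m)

T_eq ≈ 349 K

d = 0.295 AU = 4.41×10¹⁰ m.
L = 0.450 × 3.828×10²⁶ = 1.72×10²⁶ W.
Flux: S = L/(4πd²) = 1.72×10²⁶/(4π×(4.41×10¹⁰)²) = 7040 W m⁻².
Energy balance: absorbed = emitted ⇒ πR²·S(1−A) = 4πR²·σT_eq⁴, so T_eq⁴ = S(1−A)/(4σ).
T_eq = [7040 × 0.48 / (4 × 5.67×10⁻⁸)]^(1/4) = (1.49×10¹⁰)^(1/4) = 349 K.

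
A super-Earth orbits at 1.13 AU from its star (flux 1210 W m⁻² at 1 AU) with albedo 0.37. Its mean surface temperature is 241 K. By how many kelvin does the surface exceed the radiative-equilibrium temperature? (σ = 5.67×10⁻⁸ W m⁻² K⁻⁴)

S = 1210/1.13² = 947.6 W m⁻².
T_eq = [S(1−A)/(4σ)]^(1/4) = [947.6×0.63/(4×5.67×10⁻⁸)]^(1/4) = 226.5 K.
ΔT = T_surf − T_eq = 241 − 226.5.

ΔT ≈ 14.5 K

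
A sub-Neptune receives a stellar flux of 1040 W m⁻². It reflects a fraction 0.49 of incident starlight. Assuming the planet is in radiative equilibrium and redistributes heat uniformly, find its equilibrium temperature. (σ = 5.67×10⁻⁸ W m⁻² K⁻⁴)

T_eq ≈ 220 K

Energy balance: absorbed = emitted ⇒ πR²·S(1−A) = 4πR²·σT_eq⁴, so T_eq⁴ = S(1−A)/(4σ).
T_eq = [1040 × 0.51 / (4 × 5.67×10⁻⁸)]^(1/4) = (2.34×10⁹)^(1/4) = 220 K.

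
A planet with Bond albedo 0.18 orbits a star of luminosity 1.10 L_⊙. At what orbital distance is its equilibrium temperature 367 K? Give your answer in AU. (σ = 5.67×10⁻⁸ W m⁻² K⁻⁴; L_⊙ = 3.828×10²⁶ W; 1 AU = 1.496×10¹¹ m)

L = 1.10 × 3.828×10²⁶ = 4.21×10²⁶ W.
From T_eq⁴ = L(1−A)/(16πσd²): d = √[L(1−A)/(16πσT_eq⁴)].
d = √[4.21×10²⁶ × 0.82 / (16π × 5.67×10⁻⁸ × (367)⁴)] = 8.17×10¹⁰ m = 0.546 AU.

d ≈ 0.546 AU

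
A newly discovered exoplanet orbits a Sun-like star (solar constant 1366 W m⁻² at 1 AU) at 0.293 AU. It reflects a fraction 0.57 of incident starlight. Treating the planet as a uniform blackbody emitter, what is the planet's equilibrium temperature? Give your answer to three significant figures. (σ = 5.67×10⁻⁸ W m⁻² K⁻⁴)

Flux at 0.293 AU: S = 1366/0.293² = 1.59×10⁴ W m⁻².
Energy balance: absorbed = emitted ⇒ πR²·S(1−A) = 4πR²·σT_eq⁴, so T_eq⁴ = S(1−A)/(4σ).
T_eq = [1.59×10⁴ × 0.43 / (4 × 5.67×10⁻⁸)]^(1/4) = (3.02×10¹⁰)^(1/4) = 417 K.

T_eq ≈ 417 K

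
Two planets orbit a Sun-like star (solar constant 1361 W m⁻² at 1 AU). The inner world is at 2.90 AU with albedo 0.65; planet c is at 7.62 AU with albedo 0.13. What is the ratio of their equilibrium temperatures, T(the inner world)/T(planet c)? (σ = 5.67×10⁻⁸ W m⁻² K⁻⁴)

T_eq = [S₀(1−A)/(4σd²)]^(1/4), so T ∝ (1−A)^(1/4) / √d.
T₁ = [1361×0.35/(4×5.67×10⁻⁸×2.90²)]^(1/4) = 125.71 K.
T₂ = [1361×0.87/(4×5.67×10⁻⁸×7.62²)]^(1/4) = 97.38 K.

T₁/T₂ ≈ 1.291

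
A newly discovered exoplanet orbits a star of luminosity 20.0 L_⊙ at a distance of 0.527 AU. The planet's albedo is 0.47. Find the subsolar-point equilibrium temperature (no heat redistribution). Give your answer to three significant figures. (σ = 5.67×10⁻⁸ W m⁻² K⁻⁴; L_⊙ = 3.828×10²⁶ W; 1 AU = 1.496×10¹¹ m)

d = 0.527 AU = 7.88×10¹⁰ m.
L = 20.0 × 3.828×10²⁶ = 7.66×10²⁷ W.
Flux: S = L/(4πd²) = 7.66×10²⁷/(4π×(7.88×10¹⁰)²) = 9.80×10⁴ W m⁻².
At the subsolar point the surface absorbs S(1−A) and emits σT⁴ per unit area — no factor of 4, since only the local patch is in balance.
T = [9.80×10⁴ × 0.53 / 5.67×10⁻⁸]^(1/4) = (9.16×10¹¹)^(1/4) = 978 K.

T_ss ≈ 978 K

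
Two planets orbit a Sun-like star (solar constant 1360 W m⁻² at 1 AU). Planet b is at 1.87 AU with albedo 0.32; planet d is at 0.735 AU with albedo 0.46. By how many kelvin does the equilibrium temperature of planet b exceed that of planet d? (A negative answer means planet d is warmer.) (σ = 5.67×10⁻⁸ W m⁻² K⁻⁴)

ΔT ≈ -93.5 K

T_eq = [S₀(1−A)/(4σd²)]^(1/4), so T ∝ (1−A)^(1/4) / √d.
T₁ = [1360×0.68/(4×5.67×10⁻⁸×1.87²)]^(1/4) = 184.79 K.
T₂ = [1360×0.54/(4×5.67×10⁻⁸×0.735²)]^(1/4) = 278.25 K.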